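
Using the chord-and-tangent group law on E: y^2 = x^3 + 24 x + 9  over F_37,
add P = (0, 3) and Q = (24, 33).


P != Q, so use the chord formula.
s = (y2 - y1) / (x2 - x1) = (30) / (24) mod 37 = 29
x3 = s^2 - x1 - x2 mod 37 = 29^2 - 0 - 24 = 3
y3 = s (x1 - x3) - y1 mod 37 = 29 * (0 - 3) - 3 = 21

P + Q = (3, 21)


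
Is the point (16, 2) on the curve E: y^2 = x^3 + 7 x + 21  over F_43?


Check whether y^2 = x^3 + 7 x + 21 (mod 43) for (x, y) = (16, 2).
LHS: y^2 = 2^2 mod 43 = 4
RHS: x^3 + 7 x + 21 = 16^3 + 7*16 + 21 mod 43 = 15
LHS != RHS

No, not on the curve


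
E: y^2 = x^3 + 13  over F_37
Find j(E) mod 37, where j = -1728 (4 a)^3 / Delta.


Delta = -16(4 a^3 + 27 b^2) mod 37 = 30
-1728 * (4 a)^3 = -1728 * (4*0)^3 mod 37 = 0
j = 0 * 30^(-1) mod 37 = 0

j = 0 (mod 37)


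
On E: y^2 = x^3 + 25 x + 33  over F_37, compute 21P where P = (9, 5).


k = 21 = 10101_2 (binary, LSB first: 10101)
Double-and-add from P = (9, 5):
  bit 0 = 1: acc = O + (9, 5) = (9, 5)
  bit 1 = 0: acc unchanged = (9, 5)
  bit 2 = 1: acc = (9, 5) + (35, 30) = (0, 25)
  bit 3 = 0: acc unchanged = (0, 25)
  bit 4 = 1: acc = (0, 25) + (19, 2) = (25, 15)

21P = (25, 15)


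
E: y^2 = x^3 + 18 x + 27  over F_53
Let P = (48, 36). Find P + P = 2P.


Doubling: s = (3 x1^2 + a) / (2 y1)
s = (3*48^2 + 18) / (2*36) mod 53 = 30
x3 = s^2 - 2 x1 mod 53 = 30^2 - 2*48 = 9
y3 = s (x1 - x3) - y1 mod 53 = 30 * (48 - 9) - 36 = 21

2P = (9, 21)


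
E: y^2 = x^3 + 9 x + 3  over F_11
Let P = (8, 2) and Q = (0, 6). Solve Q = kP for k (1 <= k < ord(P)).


Enumerate multiples of P until we hit Q = (0, 6):
  1P = (8, 2)
  2P = (10, 2)
  3P = (4, 9)
  4P = (0, 6)
Match found at i = 4.

k = 4


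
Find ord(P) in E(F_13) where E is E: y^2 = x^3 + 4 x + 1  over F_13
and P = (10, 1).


Compute successive multiples of P until we hit O:
  1P = (10, 1)
  2P = (9, 8)
  3P = (4, 9)
  4P = (8, 5)
  5P = (12, 3)
  6P = (5, 4)
  7P = (2, 2)
  8P = (0, 1)
  ... (continuing to 19P)
  19P = O

ord(P) = 19


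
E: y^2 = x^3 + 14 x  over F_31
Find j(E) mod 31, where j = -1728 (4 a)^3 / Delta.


Delta = -16(4 a^3 + 27 b^2) mod 31 = 30
-1728 * (4 a)^3 = -1728 * (4*14)^3 mod 31 = 8
j = 8 * 30^(-1) mod 31 = 23

j = 23 (mod 31)


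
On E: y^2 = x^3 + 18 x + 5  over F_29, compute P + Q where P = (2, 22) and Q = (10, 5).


P != Q, so use the chord formula.
s = (y2 - y1) / (x2 - x1) = (12) / (8) mod 29 = 16
x3 = s^2 - x1 - x2 mod 29 = 16^2 - 2 - 10 = 12
y3 = s (x1 - x3) - y1 mod 29 = 16 * (2 - 12) - 22 = 21

P + Q = (12, 21)


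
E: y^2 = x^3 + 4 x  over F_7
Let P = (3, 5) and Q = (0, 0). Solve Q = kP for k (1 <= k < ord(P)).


Enumerate multiples of P until we hit Q = (0, 0):
  1P = (3, 5)
  2P = (2, 3)
  3P = (6, 3)
  4P = (0, 0)
Match found at i = 4.

k = 4


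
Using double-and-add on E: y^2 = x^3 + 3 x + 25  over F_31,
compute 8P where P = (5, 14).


k = 8 = 1000_2 (binary, LSB first: 0001)
Double-and-add from P = (5, 14):
  bit 0 = 0: acc unchanged = O
  bit 1 = 0: acc unchanged = O
  bit 2 = 0: acc unchanged = O
  bit 3 = 1: acc = O + (4, 15) = (4, 15)

8P = (4, 15)


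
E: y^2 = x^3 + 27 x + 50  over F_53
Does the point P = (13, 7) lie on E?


Check whether y^2 = x^3 + 27 x + 50 (mod 53) for (x, y) = (13, 7).
LHS: y^2 = 7^2 mod 53 = 49
RHS: x^3 + 27 x + 50 = 13^3 + 27*13 + 50 mod 53 = 1
LHS != RHS

No, not on the curve


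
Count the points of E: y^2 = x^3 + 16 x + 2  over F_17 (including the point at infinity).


For each x in F_17, count y with y^2 = x^3 + 16 x + 2 mod 17:
  x = 0: RHS = 2, y in [6, 11]  -> 2 point(s)
  x = 1: RHS = 2, y in [6, 11]  -> 2 point(s)
  x = 2: RHS = 8, y in [5, 12]  -> 2 point(s)
  x = 3: RHS = 9, y in [3, 14]  -> 2 point(s)
  x = 6: RHS = 8, y in [5, 12]  -> 2 point(s)
  x = 7: RHS = 15, y in [7, 10]  -> 2 point(s)
  x = 8: RHS = 13, y in [8, 9]  -> 2 point(s)
  x = 9: RHS = 8, y in [5, 12]  -> 2 point(s)
  x = 11: RHS = 13, y in [8, 9]  -> 2 point(s)
  x = 12: RHS = 1, y in [1, 16]  -> 2 point(s)
  x = 15: RHS = 13, y in [8, 9]  -> 2 point(s)
  x = 16: RHS = 2, y in [6, 11]  -> 2 point(s)
Affine points: 24. Add the point at infinity: total = 25.

#E(F_17) = 25


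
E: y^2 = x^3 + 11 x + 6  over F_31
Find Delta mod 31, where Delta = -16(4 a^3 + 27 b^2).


4 a^3 + 27 b^2 = 4*11^3 + 27*6^2 = 5324 + 972 = 6296
Delta = -16 * (6296) = -100736
Delta mod 31 = 14

Delta = 14 (mod 31)


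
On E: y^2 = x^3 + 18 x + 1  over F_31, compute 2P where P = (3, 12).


Doubling: s = (3 x1^2 + a) / (2 y1)
s = (3*3^2 + 18) / (2*12) mod 31 = 29
x3 = s^2 - 2 x1 mod 31 = 29^2 - 2*3 = 29
y3 = s (x1 - x3) - y1 mod 31 = 29 * (3 - 29) - 12 = 9

2P = (29, 9)


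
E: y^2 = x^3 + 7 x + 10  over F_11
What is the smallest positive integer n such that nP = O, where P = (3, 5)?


Compute successive multiples of P until we hit O:
  1P = (3, 5)
  2P = (6, 9)
  3P = (5, 7)
  4P = (4, 5)
  5P = (4, 6)
  6P = (5, 4)
  7P = (6, 2)
  8P = (3, 6)
  ... (continuing to 9P)
  9P = O

ord(P) = 9


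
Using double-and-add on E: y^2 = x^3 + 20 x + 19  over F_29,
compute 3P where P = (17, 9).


k = 3 = 11_2 (binary, LSB first: 11)
Double-and-add from P = (17, 9):
  bit 0 = 1: acc = O + (17, 9) = (17, 9)
  bit 1 = 1: acc = (17, 9) + (18, 11) = (27, 0)

3P = (27, 0)


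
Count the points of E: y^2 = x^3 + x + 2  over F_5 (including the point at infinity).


For each x in F_5, count y with y^2 = x^3 + 1 x + 2 mod 5:
  x = 1: RHS = 4, y in [2, 3]  -> 2 point(s)
  x = 4: RHS = 0, y in [0]  -> 1 point(s)
Affine points: 3. Add the point at infinity: total = 4.

#E(F_5) = 4


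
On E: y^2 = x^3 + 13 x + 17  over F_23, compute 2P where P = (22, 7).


Doubling: s = (3 x1^2 + a) / (2 y1)
s = (3*22^2 + 13) / (2*7) mod 23 = 11
x3 = s^2 - 2 x1 mod 23 = 11^2 - 2*22 = 8
y3 = s (x1 - x3) - y1 mod 23 = 11 * (22 - 8) - 7 = 9

2P = (8, 9)


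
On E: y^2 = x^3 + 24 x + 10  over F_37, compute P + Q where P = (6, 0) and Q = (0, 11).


P != Q, so use the chord formula.
s = (y2 - y1) / (x2 - x1) = (11) / (31) mod 37 = 29
x3 = s^2 - x1 - x2 mod 37 = 29^2 - 6 - 0 = 21
y3 = s (x1 - x3) - y1 mod 37 = 29 * (6 - 21) - 0 = 9

P + Q = (21, 9)


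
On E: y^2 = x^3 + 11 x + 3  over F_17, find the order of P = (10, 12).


Compute successive multiples of P until we hit O:
  1P = (10, 12)
  2P = (10, 5)
  3P = O

ord(P) = 3


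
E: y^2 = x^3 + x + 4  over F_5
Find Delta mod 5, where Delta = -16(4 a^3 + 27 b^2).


4 a^3 + 27 b^2 = 4*1^3 + 27*4^2 = 4 + 432 = 436
Delta = -16 * (436) = -6976
Delta mod 5 = 4

Delta = 4 (mod 5)


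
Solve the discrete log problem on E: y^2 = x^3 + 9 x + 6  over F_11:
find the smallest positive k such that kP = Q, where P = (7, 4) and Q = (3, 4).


Enumerate multiples of P until we hit Q = (3, 4):
  1P = (7, 4)
  2P = (6, 10)
  3P = (1, 4)
  4P = (3, 7)
  5P = (5, 0)
  6P = (3, 4)
Match found at i = 6.

k = 6


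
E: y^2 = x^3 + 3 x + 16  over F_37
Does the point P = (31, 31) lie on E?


Check whether y^2 = x^3 + 3 x + 16 (mod 37) for (x, y) = (31, 31).
LHS: y^2 = 31^2 mod 37 = 36
RHS: x^3 + 3 x + 16 = 31^3 + 3*31 + 16 mod 37 = 4
LHS != RHS

No, not on the curve


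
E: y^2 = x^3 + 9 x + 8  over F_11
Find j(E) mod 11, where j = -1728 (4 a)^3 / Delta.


Delta = -16(4 a^3 + 27 b^2) mod 11 = 1
-1728 * (4 a)^3 = -1728 * (4*9)^3 mod 11 = 6
j = 6 * 1^(-1) mod 11 = 6

j = 6 (mod 11)


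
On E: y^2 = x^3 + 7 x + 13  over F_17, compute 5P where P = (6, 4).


k = 5 = 101_2 (binary, LSB first: 101)
Double-and-add from P = (6, 4):
  bit 0 = 1: acc = O + (6, 4) = (6, 4)
  bit 1 = 0: acc unchanged = (6, 4)
  bit 2 = 1: acc = (6, 4) + (0, 9) = (15, 12)

5P = (15, 12)


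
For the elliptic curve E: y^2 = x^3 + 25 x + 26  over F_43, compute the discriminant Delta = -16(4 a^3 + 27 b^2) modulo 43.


4 a^3 + 27 b^2 = 4*25^3 + 27*26^2 = 62500 + 18252 = 80752
Delta = -16 * (80752) = -1292032
Delta mod 43 = 32

Delta = 32 (mod 43)


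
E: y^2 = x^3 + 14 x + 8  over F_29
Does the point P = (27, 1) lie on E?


Check whether y^2 = x^3 + 14 x + 8 (mod 29) for (x, y) = (27, 1).
LHS: y^2 = 1^2 mod 29 = 1
RHS: x^3 + 14 x + 8 = 27^3 + 14*27 + 8 mod 29 = 1
LHS = RHS

Yes, on the curve


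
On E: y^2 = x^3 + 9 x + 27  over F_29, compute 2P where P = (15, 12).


Doubling: s = (3 x1^2 + a) / (2 y1)
s = (3*15^2 + 9) / (2*12) mod 29 = 14
x3 = s^2 - 2 x1 mod 29 = 14^2 - 2*15 = 21
y3 = s (x1 - x3) - y1 mod 29 = 14 * (15 - 21) - 12 = 20

2P = (21, 20)


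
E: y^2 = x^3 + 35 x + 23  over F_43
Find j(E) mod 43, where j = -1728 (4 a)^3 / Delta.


Delta = -16(4 a^3 + 27 b^2) mod 43 = 19
-1728 * (4 a)^3 = -1728 * (4*35)^3 mod 43 = 16
j = 16 * 19^(-1) mod 43 = 28

j = 28 (mod 43)


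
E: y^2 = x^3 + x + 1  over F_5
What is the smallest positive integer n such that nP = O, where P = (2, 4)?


Compute successive multiples of P until we hit O:
  1P = (2, 4)
  2P = (2, 1)
  3P = O

ord(P) = 3


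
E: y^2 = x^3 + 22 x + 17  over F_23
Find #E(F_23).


For each x in F_23, count y with y^2 = x^3 + 22 x + 17 mod 23:
  x = 2: RHS = 0, y in [0]  -> 1 point(s)
  x = 3: RHS = 18, y in [8, 15]  -> 2 point(s)
  x = 4: RHS = 8, y in [10, 13]  -> 2 point(s)
  x = 7: RHS = 8, y in [10, 13]  -> 2 point(s)
  x = 9: RHS = 1, y in [1, 22]  -> 2 point(s)
  x = 10: RHS = 18, y in [8, 15]  -> 2 point(s)
  x = 11: RHS = 3, y in [7, 16]  -> 2 point(s)
  x = 12: RHS = 8, y in [10, 13]  -> 2 point(s)
  x = 13: RHS = 16, y in [4, 19]  -> 2 point(s)
  x = 16: RHS = 3, y in [7, 16]  -> 2 point(s)
  x = 18: RHS = 12, y in [9, 14]  -> 2 point(s)
  x = 19: RHS = 3, y in [7, 16]  -> 2 point(s)
  x = 20: RHS = 16, y in [4, 19]  -> 2 point(s)
Affine points: 25. Add the point at infinity: total = 26.

#E(F_23) = 26


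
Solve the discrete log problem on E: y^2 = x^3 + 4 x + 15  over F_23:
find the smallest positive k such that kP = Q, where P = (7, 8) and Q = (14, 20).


Enumerate multiples of P until we hit Q = (14, 20):
  1P = (7, 8)
  2P = (4, 16)
  3P = (14, 3)
  4P = (18, 13)
  5P = (6, 5)
  6P = (19, 2)
  7P = (3, 13)
  8P = (16, 9)
  9P = (2, 13)
  10P = (15, 0)
  11P = (2, 10)
  12P = (16, 14)
  13P = (3, 10)
  14P = (19, 21)
  15P = (6, 18)
  16P = (18, 10)
  17P = (14, 20)
Match found at i = 17.

k = 17


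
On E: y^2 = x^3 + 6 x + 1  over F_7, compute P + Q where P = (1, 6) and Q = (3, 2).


P != Q, so use the chord formula.
s = (y2 - y1) / (x2 - x1) = (3) / (2) mod 7 = 5
x3 = s^2 - x1 - x2 mod 7 = 5^2 - 1 - 3 = 0
y3 = s (x1 - x3) - y1 mod 7 = 5 * (1 - 0) - 6 = 6

P + Q = (0, 6)


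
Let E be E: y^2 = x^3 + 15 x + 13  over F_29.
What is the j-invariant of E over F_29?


Delta = -16(4 a^3 + 27 b^2) mod 29 = 6
-1728 * (4 a)^3 = -1728 * (4*15)^3 mod 29 = 9
j = 9 * 6^(-1) mod 29 = 16

j = 16 (mod 29)


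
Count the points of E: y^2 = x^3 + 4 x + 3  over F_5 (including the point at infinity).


For each x in F_5, count y with y^2 = x^3 + 4 x + 3 mod 5:
  x = 2: RHS = 4, y in [2, 3]  -> 2 point(s)
Affine points: 2. Add the point at infinity: total = 3.

#E(F_5) = 3


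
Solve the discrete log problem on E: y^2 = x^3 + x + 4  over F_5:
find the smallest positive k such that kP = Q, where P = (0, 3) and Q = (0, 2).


Enumerate multiples of P until we hit Q = (0, 2):
  1P = (0, 3)
  2P = (1, 1)
  3P = (3, 3)
  4P = (2, 2)
  5P = (2, 3)
  6P = (3, 2)
  7P = (1, 4)
  8P = (0, 2)
Match found at i = 8.

k = 8


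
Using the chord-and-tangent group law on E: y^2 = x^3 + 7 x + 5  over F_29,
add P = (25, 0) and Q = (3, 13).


P != Q, so use the chord formula.
s = (y2 - y1) / (x2 - x1) = (13) / (7) mod 29 = 6
x3 = s^2 - x1 - x2 mod 29 = 6^2 - 25 - 3 = 8
y3 = s (x1 - x3) - y1 mod 29 = 6 * (25 - 8) - 0 = 15

P + Q = (8, 15)


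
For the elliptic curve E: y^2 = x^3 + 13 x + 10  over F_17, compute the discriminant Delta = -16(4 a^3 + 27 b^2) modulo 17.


4 a^3 + 27 b^2 = 4*13^3 + 27*10^2 = 8788 + 2700 = 11488
Delta = -16 * (11488) = -183808
Delta mod 17 = 13

Delta = 13 (mod 17)


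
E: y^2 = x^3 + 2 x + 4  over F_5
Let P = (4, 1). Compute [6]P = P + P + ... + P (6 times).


k = 6 = 110_2 (binary, LSB first: 011)
Double-and-add from P = (4, 1):
  bit 0 = 0: acc unchanged = O
  bit 1 = 1: acc = O + (2, 4) = (2, 4)
  bit 2 = 1: acc = (2, 4) + (0, 2) = (4, 4)

6P = (4, 4)


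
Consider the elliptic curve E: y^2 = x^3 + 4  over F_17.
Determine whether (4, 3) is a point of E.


Check whether y^2 = x^3 + 0 x + 4 (mod 17) for (x, y) = (4, 3).
LHS: y^2 = 3^2 mod 17 = 9
RHS: x^3 + 0 x + 4 = 4^3 + 0*4 + 4 mod 17 = 0
LHS != RHS

No, not on the curve


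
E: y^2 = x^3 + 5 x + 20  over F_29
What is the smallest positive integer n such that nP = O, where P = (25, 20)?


Compute successive multiples of P until we hit O:
  1P = (25, 20)
  2P = (13, 22)
  3P = (16, 22)
  4P = (26, 6)
  5P = (0, 7)
  6P = (20, 0)
  7P = (0, 22)
  8P = (26, 23)
  ... (continuing to 12P)
  12P = O

ord(P) = 12


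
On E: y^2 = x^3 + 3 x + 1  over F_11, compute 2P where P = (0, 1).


Doubling: s = (3 x1^2 + a) / (2 y1)
s = (3*0^2 + 3) / (2*1) mod 11 = 7
x3 = s^2 - 2 x1 mod 11 = 7^2 - 2*0 = 5
y3 = s (x1 - x3) - y1 mod 11 = 7 * (0 - 5) - 1 = 8

2P = (5, 8)


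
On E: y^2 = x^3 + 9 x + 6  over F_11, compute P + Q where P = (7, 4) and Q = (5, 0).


P != Q, so use the chord formula.
s = (y2 - y1) / (x2 - x1) = (7) / (9) mod 11 = 2
x3 = s^2 - x1 - x2 mod 11 = 2^2 - 7 - 5 = 3
y3 = s (x1 - x3) - y1 mod 11 = 2 * (7 - 3) - 4 = 4

P + Q = (3, 4)


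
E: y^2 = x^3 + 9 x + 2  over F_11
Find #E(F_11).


For each x in F_11, count y with y^2 = x^3 + 9 x + 2 mod 11:
  x = 1: RHS = 1, y in [1, 10]  -> 2 point(s)
  x = 3: RHS = 1, y in [1, 10]  -> 2 point(s)
  x = 4: RHS = 3, y in [5, 6]  -> 2 point(s)
  x = 7: RHS = 1, y in [1, 10]  -> 2 point(s)
  x = 8: RHS = 3, y in [5, 6]  -> 2 point(s)
  x = 9: RHS = 9, y in [3, 8]  -> 2 point(s)
  x = 10: RHS = 3, y in [5, 6]  -> 2 point(s)
Affine points: 14. Add the point at infinity: total = 15.

#E(F_11) = 15


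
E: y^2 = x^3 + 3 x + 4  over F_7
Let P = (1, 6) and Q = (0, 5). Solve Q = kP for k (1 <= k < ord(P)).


Enumerate multiples of P until we hit Q = (0, 5):
  1P = (1, 6)
  2P = (0, 5)
Match found at i = 2.

k = 2


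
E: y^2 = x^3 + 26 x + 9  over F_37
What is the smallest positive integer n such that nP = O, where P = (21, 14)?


Compute successive multiples of P until we hit O:
  1P = (21, 14)
  2P = (31, 9)
  3P = (13, 19)
  4P = (19, 31)
  5P = (23, 3)
  6P = (14, 3)
  7P = (9, 26)
  8P = (8, 10)
  ... (continuing to 42P)
  42P = O

ord(P) = 42


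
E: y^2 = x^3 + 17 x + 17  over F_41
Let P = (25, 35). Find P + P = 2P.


Doubling: s = (3 x1^2 + a) / (2 y1)
s = (3*25^2 + 17) / (2*35) mod 41 = 20
x3 = s^2 - 2 x1 mod 41 = 20^2 - 2*25 = 22
y3 = s (x1 - x3) - y1 mod 41 = 20 * (25 - 22) - 35 = 25

2P = (22, 25)


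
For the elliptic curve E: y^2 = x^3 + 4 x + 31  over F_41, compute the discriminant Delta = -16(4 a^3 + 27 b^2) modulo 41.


4 a^3 + 27 b^2 = 4*4^3 + 27*31^2 = 256 + 25947 = 26203
Delta = -16 * (26203) = -419248
Delta mod 41 = 18

Delta = 18 (mod 41)


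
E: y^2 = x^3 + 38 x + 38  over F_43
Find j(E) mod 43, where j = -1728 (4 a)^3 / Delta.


Delta = -16(4 a^3 + 27 b^2) mod 43 = 38
-1728 * (4 a)^3 = -1728 * (4*38)^3 mod 43 = 16
j = 16 * 38^(-1) mod 43 = 14

j = 14 (mod 43)


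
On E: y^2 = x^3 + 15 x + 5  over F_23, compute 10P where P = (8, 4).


k = 10 = 1010_2 (binary, LSB first: 0101)
Double-and-add from P = (8, 4):
  bit 0 = 0: acc unchanged = O
  bit 1 = 1: acc = O + (7, 19) = (7, 19)
  bit 2 = 0: acc unchanged = (7, 19)
  bit 3 = 1: acc = (7, 19) + (12, 2) = (22, 9)

10P = (22, 9)


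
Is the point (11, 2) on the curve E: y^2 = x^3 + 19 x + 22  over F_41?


Check whether y^2 = x^3 + 19 x + 22 (mod 41) for (x, y) = (11, 2).
LHS: y^2 = 2^2 mod 41 = 4
RHS: x^3 + 19 x + 22 = 11^3 + 19*11 + 22 mod 41 = 4
LHS = RHS

Yes, on the curve


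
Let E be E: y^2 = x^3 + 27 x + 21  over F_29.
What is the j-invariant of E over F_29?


Delta = -16(4 a^3 + 27 b^2) mod 29 = 8
-1728 * (4 a)^3 = -1728 * (4*27)^3 mod 29 = 4
j = 4 * 8^(-1) mod 29 = 15

j = 15 (mod 29)


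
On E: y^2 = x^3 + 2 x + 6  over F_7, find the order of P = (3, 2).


Compute successive multiples of P until we hit O:
  1P = (3, 2)
  2P = (5, 1)
  3P = (1, 4)
  4P = (4, 6)
  5P = (2, 2)
  6P = (2, 5)
  7P = (4, 1)
  8P = (1, 3)
  ... (continuing to 11P)
  11P = O

ord(P) = 11


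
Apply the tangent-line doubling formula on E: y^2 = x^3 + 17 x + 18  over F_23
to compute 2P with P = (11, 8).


Doubling: s = (3 x1^2 + a) / (2 y1)
s = (3*11^2 + 17) / (2*8) mod 23 = 18
x3 = s^2 - 2 x1 mod 23 = 18^2 - 2*11 = 3
y3 = s (x1 - x3) - y1 mod 23 = 18 * (11 - 3) - 8 = 21

2P = (3, 21)


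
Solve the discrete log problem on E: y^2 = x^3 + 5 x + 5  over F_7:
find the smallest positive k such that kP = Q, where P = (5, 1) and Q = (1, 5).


Enumerate multiples of P until we hit Q = (1, 5):
  1P = (5, 1)
  2P = (1, 5)
Match found at i = 2.

k = 2


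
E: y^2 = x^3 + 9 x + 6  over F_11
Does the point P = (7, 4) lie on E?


Check whether y^2 = x^3 + 9 x + 6 (mod 11) for (x, y) = (7, 4).
LHS: y^2 = 4^2 mod 11 = 5
RHS: x^3 + 9 x + 6 = 7^3 + 9*7 + 6 mod 11 = 5
LHS = RHS

Yes, on the curve


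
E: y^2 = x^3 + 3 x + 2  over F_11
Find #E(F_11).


For each x in F_11, count y with y^2 = x^3 + 3 x + 2 mod 11:
  x = 2: RHS = 5, y in [4, 7]  -> 2 point(s)
  x = 3: RHS = 5, y in [4, 7]  -> 2 point(s)
  x = 4: RHS = 1, y in [1, 10]  -> 2 point(s)
  x = 6: RHS = 5, y in [4, 7]  -> 2 point(s)
  x = 7: RHS = 3, y in [5, 6]  -> 2 point(s)
  x = 10: RHS = 9, y in [3, 8]  -> 2 point(s)
Affine points: 12. Add the point at infinity: total = 13.

#E(F_11) = 13


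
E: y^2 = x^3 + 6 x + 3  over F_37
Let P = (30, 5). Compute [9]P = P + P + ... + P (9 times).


k = 9 = 1001_2 (binary, LSB first: 1001)
Double-and-add from P = (30, 5):
  bit 0 = 1: acc = O + (30, 5) = (30, 5)
  bit 1 = 0: acc unchanged = (30, 5)
  bit 2 = 0: acc unchanged = (30, 5)
  bit 3 = 1: acc = (30, 5) + (15, 29) = (36, 12)

9P = (36, 12)


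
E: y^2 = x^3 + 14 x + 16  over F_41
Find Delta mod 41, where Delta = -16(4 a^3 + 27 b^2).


4 a^3 + 27 b^2 = 4*14^3 + 27*16^2 = 10976 + 6912 = 17888
Delta = -16 * (17888) = -286208
Delta mod 41 = 13

Delta = 13 (mod 41)


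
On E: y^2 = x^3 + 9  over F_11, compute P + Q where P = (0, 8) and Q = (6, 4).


P != Q, so use the chord formula.
s = (y2 - y1) / (x2 - x1) = (7) / (6) mod 11 = 3
x3 = s^2 - x1 - x2 mod 11 = 3^2 - 0 - 6 = 3
y3 = s (x1 - x3) - y1 mod 11 = 3 * (0 - 3) - 8 = 5

P + Q = (3, 5)


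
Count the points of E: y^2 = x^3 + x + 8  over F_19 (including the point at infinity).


For each x in F_19, count y with y^2 = x^3 + 1 x + 8 mod 19:
  x = 3: RHS = 0, y in [0]  -> 1 point(s)
  x = 4: RHS = 0, y in [0]  -> 1 point(s)
  x = 5: RHS = 5, y in [9, 10]  -> 2 point(s)
  x = 7: RHS = 16, y in [4, 15]  -> 2 point(s)
  x = 9: RHS = 5, y in [9, 10]  -> 2 point(s)
  x = 10: RHS = 11, y in [7, 12]  -> 2 point(s)
  x = 11: RHS = 1, y in [1, 18]  -> 2 point(s)
  x = 12: RHS = 0, y in [0]  -> 1 point(s)
  x = 14: RHS = 11, y in [7, 12]  -> 2 point(s)
  x = 15: RHS = 16, y in [4, 15]  -> 2 point(s)
  x = 16: RHS = 16, y in [4, 15]  -> 2 point(s)
  x = 17: RHS = 17, y in [6, 13]  -> 2 point(s)
  x = 18: RHS = 6, y in [5, 14]  -> 2 point(s)
Affine points: 23. Add the point at infinity: total = 24.

#E(F_19) = 24


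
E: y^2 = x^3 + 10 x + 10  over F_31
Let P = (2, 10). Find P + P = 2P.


Doubling: s = (3 x1^2 + a) / (2 y1)
s = (3*2^2 + 10) / (2*10) mod 31 = 29
x3 = s^2 - 2 x1 mod 31 = 29^2 - 2*2 = 0
y3 = s (x1 - x3) - y1 mod 31 = 29 * (2 - 0) - 10 = 17

2P = (0, 17)


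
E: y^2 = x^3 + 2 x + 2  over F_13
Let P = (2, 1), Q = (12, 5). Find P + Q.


P != Q, so use the chord formula.
s = (y2 - y1) / (x2 - x1) = (4) / (10) mod 13 = 3
x3 = s^2 - x1 - x2 mod 13 = 3^2 - 2 - 12 = 8
y3 = s (x1 - x3) - y1 mod 13 = 3 * (2 - 8) - 1 = 7

P + Q = (8, 7)


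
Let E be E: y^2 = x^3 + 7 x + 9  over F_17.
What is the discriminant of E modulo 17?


4 a^3 + 27 b^2 = 4*7^3 + 27*9^2 = 1372 + 2187 = 3559
Delta = -16 * (3559) = -56944
Delta mod 17 = 6

Delta = 6 (mod 17)


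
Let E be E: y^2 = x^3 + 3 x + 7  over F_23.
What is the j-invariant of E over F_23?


Delta = -16(4 a^3 + 27 b^2) mod 23 = 12
-1728 * (4 a)^3 = -1728 * (4*3)^3 mod 23 = 14
j = 14 * 12^(-1) mod 23 = 5

j = 5 (mod 23)


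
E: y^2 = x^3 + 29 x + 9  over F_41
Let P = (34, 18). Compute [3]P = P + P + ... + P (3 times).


k = 3 = 11_2 (binary, LSB first: 11)
Double-and-add from P = (34, 18):
  bit 0 = 1: acc = O + (34, 18) = (34, 18)
  bit 1 = 1: acc = (34, 18) + (5, 19) = (4, 5)

3P = (4, 5)


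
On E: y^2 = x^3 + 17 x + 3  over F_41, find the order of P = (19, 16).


Compute successive multiples of P until we hit O:
  1P = (19, 16)
  2P = (36, 30)
  3P = (2, 39)
  4P = (18, 14)
  5P = (8, 6)
  6P = (5, 34)
  7P = (22, 23)
  8P = (10, 5)
  ... (continuing to 51P)
  51P = O

ord(P) = 51


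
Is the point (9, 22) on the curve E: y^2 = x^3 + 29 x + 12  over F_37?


Check whether y^2 = x^3 + 29 x + 12 (mod 37) for (x, y) = (9, 22).
LHS: y^2 = 22^2 mod 37 = 3
RHS: x^3 + 29 x + 12 = 9^3 + 29*9 + 12 mod 37 = 3
LHS = RHS

Yes, on the curve


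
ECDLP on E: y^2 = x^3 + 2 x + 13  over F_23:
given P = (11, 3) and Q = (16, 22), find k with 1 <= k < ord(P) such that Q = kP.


Enumerate multiples of P until we hit Q = (16, 22):
  1P = (11, 3)
  2P = (7, 18)
  3P = (9, 1)
  4P = (4, 4)
  5P = (16, 1)
  6P = (21, 1)
  7P = (3, 0)
  8P = (21, 22)
  9P = (16, 22)
Match found at i = 9.

k = 9


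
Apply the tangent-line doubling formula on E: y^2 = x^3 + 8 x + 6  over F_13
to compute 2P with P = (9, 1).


Doubling: s = (3 x1^2 + a) / (2 y1)
s = (3*9^2 + 8) / (2*1) mod 13 = 2
x3 = s^2 - 2 x1 mod 13 = 2^2 - 2*9 = 12
y3 = s (x1 - x3) - y1 mod 13 = 2 * (9 - 12) - 1 = 6

2P = (12, 6)


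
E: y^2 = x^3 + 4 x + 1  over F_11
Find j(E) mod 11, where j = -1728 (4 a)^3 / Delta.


Delta = -16(4 a^3 + 27 b^2) mod 11 = 4
-1728 * (4 a)^3 = -1728 * (4*4)^3 mod 11 = 7
j = 7 * 4^(-1) mod 11 = 10

j = 10 (mod 11)


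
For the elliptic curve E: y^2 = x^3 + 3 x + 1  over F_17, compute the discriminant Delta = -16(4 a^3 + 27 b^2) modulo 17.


4 a^3 + 27 b^2 = 4*3^3 + 27*1^2 = 108 + 27 = 135
Delta = -16 * (135) = -2160
Delta mod 17 = 16

Delta = 16 (mod 17)


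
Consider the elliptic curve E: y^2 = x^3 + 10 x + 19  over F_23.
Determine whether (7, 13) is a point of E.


Check whether y^2 = x^3 + 10 x + 19 (mod 23) for (x, y) = (7, 13).
LHS: y^2 = 13^2 mod 23 = 8
RHS: x^3 + 10 x + 19 = 7^3 + 10*7 + 19 mod 23 = 18
LHS != RHS

No, not on the curve


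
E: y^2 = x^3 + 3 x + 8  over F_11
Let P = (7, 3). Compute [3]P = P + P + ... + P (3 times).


k = 3 = 11_2 (binary, LSB first: 11)
Double-and-add from P = (7, 3):
  bit 0 = 1: acc = O + (7, 3) = (7, 3)
  bit 1 = 1: acc = (7, 3) + (6, 0) = (7, 8)

3P = (7, 8)


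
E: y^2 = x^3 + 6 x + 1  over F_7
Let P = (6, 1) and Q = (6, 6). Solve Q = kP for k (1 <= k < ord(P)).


Enumerate multiples of P until we hit Q = (6, 6):
  1P = (6, 1)
  2P = (3, 2)
  3P = (2, 0)
  4P = (3, 5)
  5P = (6, 6)
Match found at i = 5.

k = 5


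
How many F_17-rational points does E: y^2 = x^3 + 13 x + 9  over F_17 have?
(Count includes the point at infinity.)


For each x in F_17, count y with y^2 = x^3 + 13 x + 9 mod 17:
  x = 0: RHS = 9, y in [3, 14]  -> 2 point(s)
  x = 2: RHS = 9, y in [3, 14]  -> 2 point(s)
  x = 7: RHS = 1, y in [1, 16]  -> 2 point(s)
  x = 8: RHS = 13, y in [8, 9]  -> 2 point(s)
  x = 10: RHS = 0, y in [0]  -> 1 point(s)
  x = 11: RHS = 4, y in [2, 15]  -> 2 point(s)
  x = 15: RHS = 9, y in [3, 14]  -> 2 point(s)
Affine points: 13. Add the point at infinity: total = 14.

#E(F_17) = 14


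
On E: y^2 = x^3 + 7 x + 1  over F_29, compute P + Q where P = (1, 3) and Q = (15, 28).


P != Q, so use the chord formula.
s = (y2 - y1) / (x2 - x1) = (25) / (14) mod 29 = 8
x3 = s^2 - x1 - x2 mod 29 = 8^2 - 1 - 15 = 19
y3 = s (x1 - x3) - y1 mod 29 = 8 * (1 - 19) - 3 = 27

P + Q = (19, 27)


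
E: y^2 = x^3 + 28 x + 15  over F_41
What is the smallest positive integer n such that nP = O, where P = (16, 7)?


Compute successive multiples of P until we hit O:
  1P = (16, 7)
  2P = (27, 6)
  3P = (18, 23)
  4P = (30, 4)
  5P = (35, 0)
  6P = (30, 37)
  7P = (18, 18)
  8P = (27, 35)
  ... (continuing to 10P)
  10P = O

ord(P) = 10


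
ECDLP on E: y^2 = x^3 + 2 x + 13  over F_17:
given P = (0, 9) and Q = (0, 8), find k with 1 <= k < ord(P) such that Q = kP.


Enumerate multiples of P until we hit Q = (0, 8):
  1P = (0, 9)
  2P = (4, 0)
  3P = (0, 8)
Match found at i = 3.

k = 3


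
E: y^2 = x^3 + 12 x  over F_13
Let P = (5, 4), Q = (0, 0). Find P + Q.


P != Q, so use the chord formula.
s = (y2 - y1) / (x2 - x1) = (9) / (8) mod 13 = 6
x3 = s^2 - x1 - x2 mod 13 = 6^2 - 5 - 0 = 5
y3 = s (x1 - x3) - y1 mod 13 = 6 * (5 - 5) - 4 = 9

P + Q = (5, 9)


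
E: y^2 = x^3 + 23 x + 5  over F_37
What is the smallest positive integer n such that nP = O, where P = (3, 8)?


Compute successive multiples of P until we hit O:
  1P = (3, 8)
  2P = (24, 5)
  3P = (7, 19)
  4P = (23, 11)
  5P = (15, 5)
  6P = (26, 7)
  7P = (35, 32)
  8P = (25, 31)
  ... (continuing to 17P)
  17P = O

ord(P) = 17


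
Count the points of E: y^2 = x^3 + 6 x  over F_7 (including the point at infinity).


For each x in F_7, count y with y^2 = x^3 + 6 x + 0 mod 7:
  x = 0: RHS = 0, y in [0]  -> 1 point(s)
  x = 1: RHS = 0, y in [0]  -> 1 point(s)
  x = 4: RHS = 4, y in [2, 5]  -> 2 point(s)
  x = 5: RHS = 1, y in [1, 6]  -> 2 point(s)
  x = 6: RHS = 0, y in [0]  -> 1 point(s)
Affine points: 7. Add the point at infinity: total = 8.

#E(F_7) = 8


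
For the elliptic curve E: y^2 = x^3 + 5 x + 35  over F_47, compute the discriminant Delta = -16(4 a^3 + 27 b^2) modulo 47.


4 a^3 + 27 b^2 = 4*5^3 + 27*35^2 = 500 + 33075 = 33575
Delta = -16 * (33575) = -537200
Delta mod 47 = 10

Delta = 10 (mod 47)


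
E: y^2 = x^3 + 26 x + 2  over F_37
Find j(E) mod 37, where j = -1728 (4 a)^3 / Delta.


Delta = -16(4 a^3 + 27 b^2) mod 37 = 21
-1728 * (4 a)^3 = -1728 * (4*26)^3 mod 37 = 1
j = 1 * 21^(-1) mod 37 = 30

j = 30 (mod 37)


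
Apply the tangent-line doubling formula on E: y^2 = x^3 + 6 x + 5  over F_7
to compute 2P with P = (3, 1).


Doubling: s = (3 x1^2 + a) / (2 y1)
s = (3*3^2 + 6) / (2*1) mod 7 = 6
x3 = s^2 - 2 x1 mod 7 = 6^2 - 2*3 = 2
y3 = s (x1 - x3) - y1 mod 7 = 6 * (3 - 2) - 1 = 5

2P = (2, 5)


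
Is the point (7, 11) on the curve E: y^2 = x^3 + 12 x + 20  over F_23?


Check whether y^2 = x^3 + 12 x + 20 (mod 23) for (x, y) = (7, 11).
LHS: y^2 = 11^2 mod 23 = 6
RHS: x^3 + 12 x + 20 = 7^3 + 12*7 + 20 mod 23 = 10
LHS != RHS

No, not on the curve


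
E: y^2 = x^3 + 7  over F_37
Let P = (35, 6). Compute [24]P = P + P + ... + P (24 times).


k = 24 = 11000_2 (binary, LSB first: 00011)
Double-and-add from P = (35, 6):
  bit 0 = 0: acc unchanged = O
  bit 1 = 0: acc unchanged = O
  bit 2 = 0: acc unchanged = O
  bit 3 = 1: acc = O + (30, 21) = (30, 21)
  bit 4 = 1: acc = (30, 21) + (17, 6) = (6, 1)

24P = (6, 1)


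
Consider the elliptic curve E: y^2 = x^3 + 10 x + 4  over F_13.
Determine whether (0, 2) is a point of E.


Check whether y^2 = x^3 + 10 x + 4 (mod 13) for (x, y) = (0, 2).
LHS: y^2 = 2^2 mod 13 = 4
RHS: x^3 + 10 x + 4 = 0^3 + 10*0 + 4 mod 13 = 4
LHS = RHS

Yes, on the curve


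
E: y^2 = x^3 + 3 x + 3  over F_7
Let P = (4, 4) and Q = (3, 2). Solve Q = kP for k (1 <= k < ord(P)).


Enumerate multiples of P until we hit Q = (3, 2):
  1P = (4, 4)
  2P = (3, 5)
  3P = (1, 0)
  4P = (3, 2)
Match found at i = 4.

k = 4


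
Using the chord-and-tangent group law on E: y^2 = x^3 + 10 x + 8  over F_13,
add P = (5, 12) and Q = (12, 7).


P != Q, so use the chord formula.
s = (y2 - y1) / (x2 - x1) = (8) / (7) mod 13 = 3
x3 = s^2 - x1 - x2 mod 13 = 3^2 - 5 - 12 = 5
y3 = s (x1 - x3) - y1 mod 13 = 3 * (5 - 5) - 12 = 1

P + Q = (5, 1)


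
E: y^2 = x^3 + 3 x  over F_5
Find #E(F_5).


For each x in F_5, count y with y^2 = x^3 + 3 x + 0 mod 5:
  x = 0: RHS = 0, y in [0]  -> 1 point(s)
  x = 1: RHS = 4, y in [2, 3]  -> 2 point(s)
  x = 2: RHS = 4, y in [2, 3]  -> 2 point(s)
  x = 3: RHS = 1, y in [1, 4]  -> 2 point(s)
  x = 4: RHS = 1, y in [1, 4]  -> 2 point(s)
Affine points: 9. Add the point at infinity: total = 10.

#E(F_5) = 10


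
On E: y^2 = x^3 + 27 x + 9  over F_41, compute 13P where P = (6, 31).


k = 13 = 1101_2 (binary, LSB first: 1011)
Double-and-add from P = (6, 31):
  bit 0 = 1: acc = O + (6, 31) = (6, 31)
  bit 1 = 0: acc unchanged = (6, 31)
  bit 2 = 1: acc = (6, 31) + (19, 1) = (32, 29)
  bit 3 = 1: acc = (32, 29) + (36, 35) = (6, 10)

13P = (6, 10)


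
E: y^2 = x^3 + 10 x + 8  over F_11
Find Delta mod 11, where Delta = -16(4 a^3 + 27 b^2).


4 a^3 + 27 b^2 = 4*10^3 + 27*8^2 = 4000 + 1728 = 5728
Delta = -16 * (5728) = -91648
Delta mod 11 = 4

Delta = 4 (mod 11)


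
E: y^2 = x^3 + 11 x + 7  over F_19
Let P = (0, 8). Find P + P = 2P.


Doubling: s = (3 x1^2 + a) / (2 y1)
s = (3*0^2 + 11) / (2*8) mod 19 = 9
x3 = s^2 - 2 x1 mod 19 = 9^2 - 2*0 = 5
y3 = s (x1 - x3) - y1 mod 19 = 9 * (0 - 5) - 8 = 4

2P = (5, 4)


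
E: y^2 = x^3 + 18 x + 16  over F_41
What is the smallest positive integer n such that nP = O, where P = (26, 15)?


Compute successive multiples of P until we hit O:
  1P = (26, 15)
  2P = (22, 20)
  3P = (33, 4)
  4P = (33, 37)
  5P = (22, 21)
  6P = (26, 26)
  7P = O

ord(P) = 7


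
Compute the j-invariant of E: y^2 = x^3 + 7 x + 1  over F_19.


Delta = -16(4 a^3 + 27 b^2) mod 19 = 17
-1728 * (4 a)^3 = -1728 * (4*7)^3 mod 19 = 7
j = 7 * 17^(-1) mod 19 = 6

j = 6 (mod 19)


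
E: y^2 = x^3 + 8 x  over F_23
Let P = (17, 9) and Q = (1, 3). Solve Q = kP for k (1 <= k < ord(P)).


Enumerate multiples of P until we hit Q = (1, 3):
  1P = (17, 9)
  2P = (1, 20)
  3P = (7, 10)
  4P = (2, 1)
  5P = (5, 2)
  6P = (13, 1)
  7P = (20, 8)
  8P = (4, 2)
  9P = (11, 19)
  10P = (8, 22)
  11P = (14, 2)
  12P = (0, 0)
  13P = (14, 21)
  14P = (8, 1)
  15P = (11, 4)
  16P = (4, 21)
  17P = (20, 15)
  18P = (13, 22)
  19P = (5, 21)
  20P = (2, 22)
  21P = (7, 13)
  22P = (1, 3)
Match found at i = 22.

k = 22


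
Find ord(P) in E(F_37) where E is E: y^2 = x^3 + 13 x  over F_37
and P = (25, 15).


Compute successive multiples of P until we hit O:
  1P = (25, 15)
  2P = (21, 32)
  3P = (16, 30)
  4P = (7, 29)
  5P = (12, 16)
  6P = (30, 11)
  7P = (30, 26)
  8P = (12, 21)
  ... (continuing to 13P)
  13P = O

ord(P) = 13


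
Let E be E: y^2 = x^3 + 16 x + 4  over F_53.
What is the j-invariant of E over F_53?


Delta = -16(4 a^3 + 27 b^2) mod 53 = 25
-1728 * (4 a)^3 = -1728 * (4*16)^3 mod 53 = 20
j = 20 * 25^(-1) mod 53 = 22

j = 22 (mod 53)


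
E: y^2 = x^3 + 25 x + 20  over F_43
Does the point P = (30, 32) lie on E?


Check whether y^2 = x^3 + 25 x + 20 (mod 43) for (x, y) = (30, 32).
LHS: y^2 = 32^2 mod 43 = 35
RHS: x^3 + 25 x + 20 = 30^3 + 25*30 + 20 mod 43 = 35
LHS = RHS

Yes, on the curve


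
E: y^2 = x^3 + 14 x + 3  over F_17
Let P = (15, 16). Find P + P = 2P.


Doubling: s = (3 x1^2 + a) / (2 y1)
s = (3*15^2 + 14) / (2*16) mod 17 = 4
x3 = s^2 - 2 x1 mod 17 = 4^2 - 2*15 = 3
y3 = s (x1 - x3) - y1 mod 17 = 4 * (15 - 3) - 16 = 15

2P = (3, 15)


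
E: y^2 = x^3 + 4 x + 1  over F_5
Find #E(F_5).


For each x in F_5, count y with y^2 = x^3 + 4 x + 1 mod 5:
  x = 0: RHS = 1, y in [1, 4]  -> 2 point(s)
  x = 1: RHS = 1, y in [1, 4]  -> 2 point(s)
  x = 3: RHS = 0, y in [0]  -> 1 point(s)
  x = 4: RHS = 1, y in [1, 4]  -> 2 point(s)
Affine points: 7. Add the point at infinity: total = 8.

#E(F_5) = 8


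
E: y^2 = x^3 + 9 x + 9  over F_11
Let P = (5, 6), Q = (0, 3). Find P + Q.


P != Q, so use the chord formula.
s = (y2 - y1) / (x2 - x1) = (8) / (6) mod 11 = 5
x3 = s^2 - x1 - x2 mod 11 = 5^2 - 5 - 0 = 9
y3 = s (x1 - x3) - y1 mod 11 = 5 * (5 - 9) - 6 = 7

P + Q = (9, 7)


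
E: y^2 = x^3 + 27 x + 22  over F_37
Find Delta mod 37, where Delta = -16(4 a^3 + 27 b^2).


4 a^3 + 27 b^2 = 4*27^3 + 27*22^2 = 78732 + 13068 = 91800
Delta = -16 * (91800) = -1468800
Delta mod 37 = 26

Delta = 26 (mod 37)


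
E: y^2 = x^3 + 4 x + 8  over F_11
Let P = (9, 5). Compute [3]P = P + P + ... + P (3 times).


k = 3 = 11_2 (binary, LSB first: 11)
Double-and-add from P = (9, 5):
  bit 0 = 1: acc = O + (9, 5) = (9, 5)
  bit 1 = 1: acc = (9, 5) + (7, 7) = (7, 4)

3P = (7, 4)


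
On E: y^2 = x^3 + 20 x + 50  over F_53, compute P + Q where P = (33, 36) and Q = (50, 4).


P != Q, so use the chord formula.
s = (y2 - y1) / (x2 - x1) = (21) / (17) mod 53 = 48
x3 = s^2 - x1 - x2 mod 53 = 48^2 - 33 - 50 = 48
y3 = s (x1 - x3) - y1 mod 53 = 48 * (33 - 48) - 36 = 39

P + Q = (48, 39)


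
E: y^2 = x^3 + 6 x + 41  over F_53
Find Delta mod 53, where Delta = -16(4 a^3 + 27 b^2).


4 a^3 + 27 b^2 = 4*6^3 + 27*41^2 = 864 + 45387 = 46251
Delta = -16 * (46251) = -740016
Delta mod 53 = 23

Delta = 23 (mod 53)


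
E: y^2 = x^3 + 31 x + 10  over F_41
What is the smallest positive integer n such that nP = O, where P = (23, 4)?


Compute successive multiples of P until we hit O:
  1P = (23, 4)
  2P = (0, 25)
  3P = (0, 16)
  4P = (23, 37)
  5P = O

ord(P) = 5


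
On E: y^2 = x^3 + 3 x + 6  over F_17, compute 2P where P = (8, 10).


Doubling: s = (3 x1^2 + a) / (2 y1)
s = (3*8^2 + 3) / (2*10) mod 17 = 14
x3 = s^2 - 2 x1 mod 17 = 14^2 - 2*8 = 10
y3 = s (x1 - x3) - y1 mod 17 = 14 * (8 - 10) - 10 = 13

2P = (10, 13)


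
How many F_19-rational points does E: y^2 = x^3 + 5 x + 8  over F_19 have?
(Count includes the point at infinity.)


For each x in F_19, count y with y^2 = x^3 + 5 x + 8 mod 19:
  x = 2: RHS = 7, y in [8, 11]  -> 2 point(s)
  x = 4: RHS = 16, y in [4, 15]  -> 2 point(s)
  x = 5: RHS = 6, y in [5, 14]  -> 2 point(s)
  x = 6: RHS = 7, y in [8, 11]  -> 2 point(s)
  x = 7: RHS = 6, y in [5, 14]  -> 2 point(s)
  x = 8: RHS = 9, y in [3, 16]  -> 2 point(s)
  x = 11: RHS = 7, y in [8, 11]  -> 2 point(s)
  x = 13: RHS = 9, y in [3, 16]  -> 2 point(s)
  x = 15: RHS = 0, y in [0]  -> 1 point(s)
  x = 16: RHS = 4, y in [2, 17]  -> 2 point(s)
  x = 17: RHS = 9, y in [3, 16]  -> 2 point(s)
Affine points: 21. Add the point at infinity: total = 22.

#E(F_19) = 22


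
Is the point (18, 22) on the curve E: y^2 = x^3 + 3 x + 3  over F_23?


Check whether y^2 = x^3 + 3 x + 3 (mod 23) for (x, y) = (18, 22).
LHS: y^2 = 22^2 mod 23 = 1
RHS: x^3 + 3 x + 3 = 18^3 + 3*18 + 3 mod 23 = 1
LHS = RHS

Yes, on the curve


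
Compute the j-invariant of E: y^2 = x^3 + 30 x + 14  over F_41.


Delta = -16(4 a^3 + 27 b^2) mod 41 = 20
-1728 * (4 a)^3 = -1728 * (4*30)^3 mod 41 = 39
j = 39 * 20^(-1) mod 41 = 4

j = 4 (mod 41)


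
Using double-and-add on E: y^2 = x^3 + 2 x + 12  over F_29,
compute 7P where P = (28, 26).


k = 7 = 111_2 (binary, LSB first: 111)
Double-and-add from P = (28, 26):
  bit 0 = 1: acc = O + (28, 26) = (28, 26)
  bit 1 = 1: acc = (28, 26) + (18, 14) = (3, 4)
  bit 2 = 1: acc = (3, 4) + (21, 8) = (14, 0)

7P = (14, 0)


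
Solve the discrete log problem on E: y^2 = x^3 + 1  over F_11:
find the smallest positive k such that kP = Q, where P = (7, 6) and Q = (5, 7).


Enumerate multiples of P until we hit Q = (5, 7):
  1P = (7, 6)
  2P = (2, 3)
  3P = (5, 4)
  4P = (0, 1)
  5P = (9, 2)
  6P = (10, 0)
  7P = (9, 9)
  8P = (0, 10)
  9P = (5, 7)
Match found at i = 9.

k = 9


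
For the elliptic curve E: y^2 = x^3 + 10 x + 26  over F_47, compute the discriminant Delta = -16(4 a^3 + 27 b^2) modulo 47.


4 a^3 + 27 b^2 = 4*10^3 + 27*26^2 = 4000 + 18252 = 22252
Delta = -16 * (22252) = -356032
Delta mod 47 = 40

Delta = 40 (mod 47)


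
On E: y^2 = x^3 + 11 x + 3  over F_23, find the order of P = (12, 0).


Compute successive multiples of P until we hit O:
  1P = (12, 0)
  2P = O

ord(P) = 2


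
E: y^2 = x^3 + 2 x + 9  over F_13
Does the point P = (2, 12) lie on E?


Check whether y^2 = x^3 + 2 x + 9 (mod 13) for (x, y) = (2, 12).
LHS: y^2 = 12^2 mod 13 = 1
RHS: x^3 + 2 x + 9 = 2^3 + 2*2 + 9 mod 13 = 8
LHS != RHS

No, not on the curve


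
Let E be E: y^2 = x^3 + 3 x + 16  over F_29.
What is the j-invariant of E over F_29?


Delta = -16(4 a^3 + 27 b^2) mod 29 = 26
-1728 * (4 a)^3 = -1728 * (4*3)^3 mod 29 = 1
j = 1 * 26^(-1) mod 29 = 19

j = 19 (mod 29)


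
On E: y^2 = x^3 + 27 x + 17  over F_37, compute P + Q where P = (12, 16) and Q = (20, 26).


P != Q, so use the chord formula.
s = (y2 - y1) / (x2 - x1) = (10) / (8) mod 37 = 29
x3 = s^2 - x1 - x2 mod 37 = 29^2 - 12 - 20 = 32
y3 = s (x1 - x3) - y1 mod 37 = 29 * (12 - 32) - 16 = 33

P + Q = (32, 33)


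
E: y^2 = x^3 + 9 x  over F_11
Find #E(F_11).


For each x in F_11, count y with y^2 = x^3 + 9 x + 0 mod 11:
  x = 0: RHS = 0, y in [0]  -> 1 point(s)
  x = 2: RHS = 4, y in [2, 9]  -> 2 point(s)
  x = 4: RHS = 1, y in [1, 10]  -> 2 point(s)
  x = 5: RHS = 5, y in [4, 7]  -> 2 point(s)
  x = 8: RHS = 1, y in [1, 10]  -> 2 point(s)
  x = 10: RHS = 1, y in [1, 10]  -> 2 point(s)
Affine points: 11. Add the point at infinity: total = 12.

#E(F_11) = 12


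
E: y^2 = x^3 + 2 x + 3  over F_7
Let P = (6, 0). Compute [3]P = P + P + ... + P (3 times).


k = 3 = 11_2 (binary, LSB first: 11)
Double-and-add from P = (6, 0):
  bit 0 = 1: acc = O + (6, 0) = (6, 0)
  bit 1 = 1: acc = (6, 0) + O = (6, 0)

3P = (6, 0)


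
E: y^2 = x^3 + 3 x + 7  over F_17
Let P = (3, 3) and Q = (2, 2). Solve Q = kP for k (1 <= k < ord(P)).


Enumerate multiples of P until we hit Q = (2, 2):
  1P = (3, 3)
  2P = (2, 2)
Match found at i = 2.

k = 2


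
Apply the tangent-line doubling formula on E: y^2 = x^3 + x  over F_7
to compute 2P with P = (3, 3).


Doubling: s = (3 x1^2 + a) / (2 y1)
s = (3*3^2 + 1) / (2*3) mod 7 = 0
x3 = s^2 - 2 x1 mod 7 = 0^2 - 2*3 = 1
y3 = s (x1 - x3) - y1 mod 7 = 0 * (3 - 1) - 3 = 4

2P = (1, 4)


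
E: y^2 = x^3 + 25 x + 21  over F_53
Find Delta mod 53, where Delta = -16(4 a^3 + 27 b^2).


4 a^3 + 27 b^2 = 4*25^3 + 27*21^2 = 62500 + 11907 = 74407
Delta = -16 * (74407) = -1190512
Delta mod 53 = 27

Delta = 27 (mod 53)


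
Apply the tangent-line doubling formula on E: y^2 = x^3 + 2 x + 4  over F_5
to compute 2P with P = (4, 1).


Doubling: s = (3 x1^2 + a) / (2 y1)
s = (3*4^2 + 2) / (2*1) mod 5 = 0
x3 = s^2 - 2 x1 mod 5 = 0^2 - 2*4 = 2
y3 = s (x1 - x3) - y1 mod 5 = 0 * (4 - 2) - 1 = 4

2P = (2, 4)


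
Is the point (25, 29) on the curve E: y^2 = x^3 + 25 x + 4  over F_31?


Check whether y^2 = x^3 + 25 x + 4 (mod 31) for (x, y) = (25, 29).
LHS: y^2 = 29^2 mod 31 = 4
RHS: x^3 + 25 x + 4 = 25^3 + 25*25 + 4 mod 31 = 10
LHS != RHS

No, not on the curve


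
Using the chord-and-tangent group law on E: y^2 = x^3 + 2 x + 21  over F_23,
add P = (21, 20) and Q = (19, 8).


P != Q, so use the chord formula.
s = (y2 - y1) / (x2 - x1) = (11) / (21) mod 23 = 6
x3 = s^2 - x1 - x2 mod 23 = 6^2 - 21 - 19 = 19
y3 = s (x1 - x3) - y1 mod 23 = 6 * (21 - 19) - 20 = 15

P + Q = (19, 15)


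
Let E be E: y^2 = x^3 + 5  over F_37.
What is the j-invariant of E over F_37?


Delta = -16(4 a^3 + 27 b^2) mod 37 = 4
-1728 * (4 a)^3 = -1728 * (4*0)^3 mod 37 = 0
j = 0 * 4^(-1) mod 37 = 0

j = 0 (mod 37)


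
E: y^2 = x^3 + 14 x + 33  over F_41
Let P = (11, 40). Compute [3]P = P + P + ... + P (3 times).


k = 3 = 11_2 (binary, LSB first: 11)
Double-and-add from P = (11, 40):
  bit 0 = 1: acc = O + (11, 40) = (11, 40)
  bit 1 = 1: acc = (11, 40) + (35, 15) = (0, 22)

3P = (0, 22)


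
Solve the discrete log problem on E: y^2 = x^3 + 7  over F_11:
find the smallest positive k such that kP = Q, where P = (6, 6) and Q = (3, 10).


Enumerate multiples of P until we hit Q = (3, 10):
  1P = (6, 6)
  2P = (3, 10)
Match found at i = 2.

k = 2


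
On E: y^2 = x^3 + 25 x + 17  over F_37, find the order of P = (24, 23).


Compute successive multiples of P until we hit O:
  1P = (24, 23)
  2P = (17, 29)
  3P = (36, 19)
  4P = (10, 34)
  5P = (14, 22)
  6P = (9, 34)
  7P = (32, 10)
  8P = (27, 5)
  ... (continuing to 47P)
  47P = O

ord(P) = 47
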